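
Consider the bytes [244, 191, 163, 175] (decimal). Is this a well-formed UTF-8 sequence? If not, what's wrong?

invalid (encodes a value above U+10FFFF)

Leading byte 0xF4 = 11110100 → 4-byte form.
Payload = 0x13F8EF, which exceeds U+10FFFF, the maximum Unicode code point. (Leading bytes F5–FF, or F4 followed by ≥ 0x90, are invalid.)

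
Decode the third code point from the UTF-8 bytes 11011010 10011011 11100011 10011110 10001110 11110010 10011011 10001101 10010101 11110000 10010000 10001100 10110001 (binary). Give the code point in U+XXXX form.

Offset 0: leading byte 0xDA = 11011010 → 2-byte char #1 = DA 9B.
Offset 2: leading byte 0xE3 = 11100011 → 3-byte char #2 = E3 9E 8E.
Offset 5: leading byte 0xF2 = 11110010 → 4-byte char #3 = F2 9B 8D 95.
Leading byte 0xF2 = 11110010 matches 11110xxx → 4-byte sequence.
Byte 1: 0xF2 = 11110010, payload 010 (3 bits).
Byte 2: 0x9B = 10011011 (10xxxxxx ✓), payload 011011.
Byte 3: 0x8D = 10001101 (10xxxxxx ✓), payload 001101.
Byte 4: 0x95 = 10010101 (10xxxxxx ✓), payload 010101.
Concatenate: 010011011001101010101 = 0x9B355 (21 bits → U+9B355).

U+9B355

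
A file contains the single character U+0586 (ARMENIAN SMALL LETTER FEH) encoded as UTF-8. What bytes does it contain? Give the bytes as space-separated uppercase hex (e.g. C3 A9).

U+0586 = 0x586 = 1414 decimal. In range U+0080–U+07FF → 2-byte form: 110xxxxx 10xxxxxx.
Binary (11 bits): 10110000110.
Split 5+6: 10110 | 000110.
Byte 1: 11010110 = 0xD6.
Byte 2: 10000110 = 0x86.

D6 86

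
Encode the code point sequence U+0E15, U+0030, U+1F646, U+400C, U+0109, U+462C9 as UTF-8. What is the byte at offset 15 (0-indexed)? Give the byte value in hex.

U+0E15 → 3-byte form E0 B8 95 at offsets 0–2.
U+0030 → 1-byte form 30 at offsets 3–3.
U+1F646 → 4-byte form F0 9F 99 86 at offsets 4–7.
U+400C → 3-byte form E4 80 8C at offsets 8–10.
U+0109 → 2-byte form C4 89 at offsets 11–12.
U+462C9 → 4-byte form F1 86 8B 89 at offsets 13–16.
Offset 15 falls in char 6's range; it's byte 3 of F1 86 8B 89 = 0x8B.

0x8B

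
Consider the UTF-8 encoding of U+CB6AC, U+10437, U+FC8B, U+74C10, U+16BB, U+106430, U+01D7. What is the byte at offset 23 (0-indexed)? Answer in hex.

U+CB6AC → 4-byte form F3 8B 9A AC at offsets 0–3.
U+10437 → 4-byte form F0 90 90 B7 at offsets 4–7.
U+FC8B → 3-byte form EF B2 8B at offsets 8–10.
U+74C10 → 4-byte form F1 B4 B0 90 at offsets 11–14.
U+16BB → 3-byte form E1 9A BB at offsets 15–17.
U+106430 → 4-byte form F4 86 90 B0 at offsets 18–21.
U+01D7 → 2-byte form C7 97 at offsets 22–23.
Offset 23 falls in char 7's range; it's byte 2 of C7 97 = 0x97.

0x97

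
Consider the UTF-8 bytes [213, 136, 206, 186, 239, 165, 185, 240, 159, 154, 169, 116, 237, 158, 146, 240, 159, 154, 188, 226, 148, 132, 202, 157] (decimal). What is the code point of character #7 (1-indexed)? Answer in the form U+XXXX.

U+1F6BC

Offset 0: leading byte 0xD5 = 11010101 → 2-byte char #1 = D5 88.
Offset 2: leading byte 0xCE = 11001110 → 2-byte char #2 = CE BA.
Offset 4: leading byte 0xEF = 11101111 → 3-byte char #3 = EF A5 B9.
Offset 7: leading byte 0xF0 = 11110000 → 4-byte char #4 = F0 9F 9A A9.
Offset 11: leading byte 0x74 = 01110100 → 1-byte char #5 = 74.
Offset 12: leading byte 0xED = 11101101 → 3-byte char #6 = ED 9E 92.
Offset 15: leading byte 0xF0 = 11110000 → 4-byte char #7 = F0 9F 9A BC.
Leading byte 0xF0 = 11110000 matches 11110xxx → 4-byte sequence.
Byte 1: 0xF0 = 11110000, payload 000 (3 bits).
Byte 2: 0x9F = 10011111 (10xxxxxx ✓), payload 011111.
Byte 3: 0x9A = 10011010 (10xxxxxx ✓), payload 011010.
Byte 4: 0xBC = 10111100 (10xxxxxx ✓), payload 111100.
Concatenate: 000011111011010111100 = 0x1F6BC (21 bits → U+1F6BC).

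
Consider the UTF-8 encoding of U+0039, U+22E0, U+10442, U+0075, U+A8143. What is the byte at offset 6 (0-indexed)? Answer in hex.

U+0039 → 1-byte form 39 at offsets 0–0.
U+22E0 → 3-byte form E2 8B A0 at offsets 1–3.
U+10442 → 4-byte form F0 90 91 82 at offsets 4–7.
Offset 6 falls in char 3's range; it's byte 3 of F0 90 91 82 = 0x91.

0x91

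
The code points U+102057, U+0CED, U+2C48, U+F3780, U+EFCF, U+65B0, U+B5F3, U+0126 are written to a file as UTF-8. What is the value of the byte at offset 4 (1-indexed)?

1-indexed offset 4 is 0-indexed offset 3.
U+102057 → 4-byte form F4 82 81 97 at offsets 0–3.
Offset 3 falls in char 1's range; it's byte 4 of F4 82 81 97 = 0x97.

0x97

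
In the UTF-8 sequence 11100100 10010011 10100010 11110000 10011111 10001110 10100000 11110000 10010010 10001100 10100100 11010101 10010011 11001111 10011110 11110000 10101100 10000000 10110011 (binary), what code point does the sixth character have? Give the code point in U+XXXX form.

U+2C033

Offset 0: leading byte 0xE4 = 11100100 → 3-byte char #1 = E4 93 A2.
Offset 3: leading byte 0xF0 = 11110000 → 4-byte char #2 = F0 9F 8E A0.
Offset 7: leading byte 0xF0 = 11110000 → 4-byte char #3 = F0 92 8C A4.
Offset 11: leading byte 0xD5 = 11010101 → 2-byte char #4 = D5 93.
Offset 13: leading byte 0xCF = 11001111 → 2-byte char #5 = CF 9E.
Offset 15: leading byte 0xF0 = 11110000 → 4-byte char #6 = F0 AC 80 B3.
Leading byte 0xF0 = 11110000 matches 11110xxx → 4-byte sequence.
Byte 1: 0xF0 = 11110000, payload 000 (3 bits).
Byte 2: 0xAC = 10101100 (10xxxxxx ✓), payload 101100.
Byte 3: 0x80 = 10000000 (10xxxxxx ✓), payload 000000.
Byte 4: 0xB3 = 10110011 (10xxxxxx ✓), payload 110011.
Concatenate: 000101100000000110011 = 0x2C033 (21 bits → U+2C033).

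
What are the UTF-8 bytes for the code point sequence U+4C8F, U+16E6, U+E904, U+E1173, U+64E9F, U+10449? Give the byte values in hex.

U+4C8F: 3-byte form → E4 B2 8F.
U+16E6: 3-byte form → E1 9B A6.
U+E904: 3-byte form → EE A4 84.
U+E1173: 4-byte form → F3 A1 85 B3.
U+64E9F: 4-byte form → F1 A4 BA 9F.
U+10449: 4-byte form → F0 90 91 89.
Concatenated (21 bytes): E4 B2 8F E1 9B A6 EE A4 84 F3 A1 85 B3 F1 A4 BA 9F F0 90 91 89.

E4 B2 8F E1 9B A6 EE A4 84 F3 A1 85 B3 F1 A4 BA 9F F0 90 91 89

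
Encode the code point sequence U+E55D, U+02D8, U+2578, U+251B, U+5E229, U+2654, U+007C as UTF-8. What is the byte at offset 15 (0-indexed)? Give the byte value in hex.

0xE2

U+E55D → 3-byte form EE 95 9D at offsets 0–2.
U+02D8 → 2-byte form CB 98 at offsets 3–4.
U+2578 → 3-byte form E2 95 B8 at offsets 5–7.
U+251B → 3-byte form E2 94 9B at offsets 8–10.
U+5E229 → 4-byte form F1 9E 88 A9 at offsets 11–14.
U+2654 → 3-byte form E2 99 94 at offsets 15–17.
Offset 15 falls in char 6's range; it's byte 1 of E2 99 94 = 0xE2.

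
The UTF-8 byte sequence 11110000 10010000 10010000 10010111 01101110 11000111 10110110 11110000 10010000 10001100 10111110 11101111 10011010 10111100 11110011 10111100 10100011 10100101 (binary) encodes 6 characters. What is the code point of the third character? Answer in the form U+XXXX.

Offset 0: leading byte 0xF0 = 11110000 → 4-byte char #1 = F0 90 90 97.
Offset 4: leading byte 0x6E = 01101110 → 1-byte char #2 = 6E.
Offset 5: leading byte 0xC7 = 11000111 → 2-byte char #3 = C7 B6.
Leading byte 0xC7 = 11000111 matches 110xxxxx → 2-byte sequence.
Byte 1: 0xC7 = 11000111, payload 00111 (5 bits).
Byte 2: 0xB6 = 10110110 (10xxxxxx ✓), payload 110110.
Concatenate: 00111110110 = 0x1F6 (11 bits → U+01F6).

U+01F6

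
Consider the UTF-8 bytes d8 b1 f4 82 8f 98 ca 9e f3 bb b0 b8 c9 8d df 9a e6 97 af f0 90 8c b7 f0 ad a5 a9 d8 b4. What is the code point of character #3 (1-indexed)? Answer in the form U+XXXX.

Offset 0: leading byte 0xD8 = 11011000 → 2-byte char #1 = D8 B1.
Offset 2: leading byte 0xF4 = 11110100 → 4-byte char #2 = F4 82 8F 98.
Offset 6: leading byte 0xCA = 11001010 → 2-byte char #3 = CA 9E.
Leading byte 0xCA = 11001010 matches 110xxxxx → 2-byte sequence.
Byte 1: 0xCA = 11001010, payload 01010 (5 bits).
Byte 2: 0x9E = 10011110 (10xxxxxx ✓), payload 011110.
Concatenate: 01010011110 = 0x29E (11 bits → U+029E).

U+029E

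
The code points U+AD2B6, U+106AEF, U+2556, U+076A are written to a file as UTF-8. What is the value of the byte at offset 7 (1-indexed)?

1-indexed offset 7 is 0-indexed offset 6.
U+AD2B6 → 4-byte form F2 AD 8A B6 at offsets 0–3.
U+106AEF → 4-byte form F4 86 AB AF at offsets 4–7.
Offset 6 falls in char 2's range; it's byte 3 of F4 86 AB AF = 0xAB.

0xAB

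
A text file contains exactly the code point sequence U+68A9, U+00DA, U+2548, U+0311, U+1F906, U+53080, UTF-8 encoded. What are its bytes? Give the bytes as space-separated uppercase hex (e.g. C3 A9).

E6 A2 A9 C3 9A E2 95 88 CC 91 F0 9F A4 86 F1 93 82 80

U+68A9: 3-byte form → E6 A2 A9.
U+00DA: 2-byte form → C3 9A.
U+2548: 3-byte form → E2 95 88.
U+0311: 2-byte form → CC 91.
U+1F906: 4-byte form → F0 9F A4 86.
U+53080: 4-byte form → F1 93 82 80.
Concatenated (18 bytes): E6 A2 A9 C3 9A E2 95 88 CC 91 F0 9F A4 86 F1 93 82 80.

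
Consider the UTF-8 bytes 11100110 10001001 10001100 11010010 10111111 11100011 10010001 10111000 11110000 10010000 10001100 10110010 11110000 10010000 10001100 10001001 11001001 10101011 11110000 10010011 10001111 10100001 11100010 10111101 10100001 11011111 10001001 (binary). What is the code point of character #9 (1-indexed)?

Offset 0: leading byte 0xE6 = 11100110 → 3-byte char #1 = E6 89 8C.
Offset 3: leading byte 0xD2 = 11010010 → 2-byte char #2 = D2 BF.
Offset 5: leading byte 0xE3 = 11100011 → 3-byte char #3 = E3 91 B8.
Offset 8: leading byte 0xF0 = 11110000 → 4-byte char #4 = F0 90 8C B2.
Offset 12: leading byte 0xF0 = 11110000 → 4-byte char #5 = F0 90 8C 89.
Offset 16: leading byte 0xC9 = 11001001 → 2-byte char #6 = C9 AB.
Offset 18: leading byte 0xF0 = 11110000 → 4-byte char #7 = F0 93 8F A1.
Offset 22: leading byte 0xE2 = 11100010 → 3-byte char #8 = E2 BD A1.
Offset 25: leading byte 0xDF = 11011111 → 2-byte char #9 = DF 89.
Leading byte 0xDF = 11011111 matches 110xxxxx → 2-byte sequence.
Byte 1: 0xDF = 11011111, payload 11111 (5 bits).
Byte 2: 0x89 = 10001001 (10xxxxxx ✓), payload 001001.
Concatenate: 11111001001 = 0x7C9 (11 bits → U+07C9).

U+07C9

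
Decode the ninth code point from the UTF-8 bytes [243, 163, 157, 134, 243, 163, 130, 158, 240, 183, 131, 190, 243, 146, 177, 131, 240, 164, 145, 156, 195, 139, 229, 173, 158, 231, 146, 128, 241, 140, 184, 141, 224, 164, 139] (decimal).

U+4CE0D

Offset 0: leading byte 0xF3 = 11110011 → 4-byte char #1 = F3 A3 9D 86.
Offset 4: leading byte 0xF3 = 11110011 → 4-byte char #2 = F3 A3 82 9E.
Offset 8: leading byte 0xF0 = 11110000 → 4-byte char #3 = F0 B7 83 BE.
Offset 12: leading byte 0xF3 = 11110011 → 4-byte char #4 = F3 92 B1 83.
Offset 16: leading byte 0xF0 = 11110000 → 4-byte char #5 = F0 A4 91 9C.
Offset 20: leading byte 0xC3 = 11000011 → 2-byte char #6 = C3 8B.
Offset 22: leading byte 0xE5 = 11100101 → 3-byte char #7 = E5 AD 9E.
Offset 25: leading byte 0xE7 = 11100111 → 3-byte char #8 = E7 92 80.
Offset 28: leading byte 0xF1 = 11110001 → 4-byte char #9 = F1 8C B8 8D.
Leading byte 0xF1 = 11110001 matches 11110xxx → 4-byte sequence.
Byte 1: 0xF1 = 11110001, payload 001 (3 bits).
Byte 2: 0x8C = 10001100 (10xxxxxx ✓), payload 001100.
Byte 3: 0xB8 = 10111000 (10xxxxxx ✓), payload 111000.
Byte 4: 0x8D = 10001101 (10xxxxxx ✓), payload 001101.
Concatenate: 001001100111000001101 = 0x4CE0D (21 bits → U+4CE0D).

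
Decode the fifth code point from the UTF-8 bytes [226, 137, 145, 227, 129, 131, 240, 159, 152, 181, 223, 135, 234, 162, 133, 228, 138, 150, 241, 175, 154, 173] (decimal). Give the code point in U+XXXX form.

U+A885

Offset 0: leading byte 0xE2 = 11100010 → 3-byte char #1 = E2 89 91.
Offset 3: leading byte 0xE3 = 11100011 → 3-byte char #2 = E3 81 83.
Offset 6: leading byte 0xF0 = 11110000 → 4-byte char #3 = F0 9F 98 B5.
Offset 10: leading byte 0xDF = 11011111 → 2-byte char #4 = DF 87.
Offset 12: leading byte 0xEA = 11101010 → 3-byte char #5 = EA A2 85.
Leading byte 0xEA = 11101010 matches 1110xxxx → 3-byte sequence.
Byte 1: 0xEA = 11101010, payload 1010 (4 bits).
Byte 2: 0xA2 = 10100010 (10xxxxxx ✓), payload 100010.
Byte 3: 0x85 = 10000101 (10xxxxxx ✓), payload 000101.
Concatenate: 1010100010000101 = 0xA885 (16 bits → U+A885).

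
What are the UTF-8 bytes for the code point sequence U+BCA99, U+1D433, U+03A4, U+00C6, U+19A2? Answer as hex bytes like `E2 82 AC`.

U+BCA99: 4-byte form → F2 BC AA 99.
U+1D433: 4-byte form → F0 9D 90 B3.
U+03A4: 2-byte form → CE A4.
U+00C6: 2-byte form → C3 86.
U+19A2: 3-byte form → E1 A6 A2.
Concatenated (15 bytes): F2 BC AA 99 F0 9D 90 B3 CE A4 C3 86 E1 A6 A2.

F2 BC AA 99 F0 9D 90 B3 CE A4 C3 86 E1 A6 A2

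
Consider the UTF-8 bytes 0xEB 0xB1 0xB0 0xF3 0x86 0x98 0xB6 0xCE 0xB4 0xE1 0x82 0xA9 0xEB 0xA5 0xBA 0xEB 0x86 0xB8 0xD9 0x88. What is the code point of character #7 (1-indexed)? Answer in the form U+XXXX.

U+0648

Offset 0: leading byte 0xEB = 11101011 → 3-byte char #1 = EB B1 B0.
Offset 3: leading byte 0xF3 = 11110011 → 4-byte char #2 = F3 86 98 B6.
Offset 7: leading byte 0xCE = 11001110 → 2-byte char #3 = CE B4.
Offset 9: leading byte 0xE1 = 11100001 → 3-byte char #4 = E1 82 A9.
Offset 12: leading byte 0xEB = 11101011 → 3-byte char #5 = EB A5 BA.
Offset 15: leading byte 0xEB = 11101011 → 3-byte char #6 = EB 86 B8.
Offset 18: leading byte 0xD9 = 11011001 → 2-byte char #7 = D9 88.
Leading byte 0xD9 = 11011001 matches 110xxxxx → 2-byte sequence.
Byte 1: 0xD9 = 11011001, payload 11001 (5 bits).
Byte 2: 0x88 = 10001000 (10xxxxxx ✓), payload 001000.
Concatenate: 11001001000 = 0x648 (11 bits → U+0648).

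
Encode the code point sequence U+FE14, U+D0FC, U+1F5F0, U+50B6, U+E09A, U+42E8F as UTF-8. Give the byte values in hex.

EF B8 94 ED 83 BC F0 9F 97 B0 E5 82 B6 EE 82 9A F1 82 BA 8F

U+FE14: 3-byte form → EF B8 94.
U+D0FC: 3-byte form → ED 83 BC.
U+1F5F0: 4-byte form → F0 9F 97 B0.
U+50B6: 3-byte form → E5 82 B6.
U+E09A: 3-byte form → EE 82 9A.
U+42E8F: 4-byte form → F1 82 BA 8F.
Concatenated (20 bytes): EF B8 94 ED 83 BC F0 9F 97 B0 E5 82 B6 EE 82 9A F1 82 BA 8F.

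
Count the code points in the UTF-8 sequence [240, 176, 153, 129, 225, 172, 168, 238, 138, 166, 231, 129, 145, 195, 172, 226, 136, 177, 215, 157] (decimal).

Byte at offset 0: 0xF0 = 11110000 → 4-byte char (#1). Advance 4.
Byte at offset 4: 0xE1 = 11100001 → 3-byte char (#2). Advance 3.
Byte at offset 7: 0xEE = 11101110 → 3-byte char (#3). Advance 3.
Byte at offset 10: 0xE7 = 11100111 → 3-byte char (#4). Advance 3.
Byte at offset 13: 0xC3 = 11000011 → 2-byte char (#5). Advance 2.
Byte at offset 15: 0xE2 = 11100010 → 3-byte char (#6). Advance 3.
Byte at offset 18: 0xD7 = 11010111 → 2-byte char (#7). Advance 2.
Reached end at offset 20 after 7 code points.

7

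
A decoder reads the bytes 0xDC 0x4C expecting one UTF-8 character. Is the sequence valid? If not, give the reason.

invalid (non-continuation byte where continuation expected)

Leading byte 0xDC = 11011100 → 2-byte form.
Byte 2 is 0x4C = 01001100, which is not 10xxxxxx — expected a continuation byte.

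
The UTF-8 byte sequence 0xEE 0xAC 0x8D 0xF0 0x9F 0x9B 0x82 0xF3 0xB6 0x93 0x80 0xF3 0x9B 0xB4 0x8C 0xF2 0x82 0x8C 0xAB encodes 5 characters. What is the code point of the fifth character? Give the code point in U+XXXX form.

U+8232B

Offset 0: leading byte 0xEE = 11101110 → 3-byte char #1 = EE AC 8D.
Offset 3: leading byte 0xF0 = 11110000 → 4-byte char #2 = F0 9F 9B 82.
Offset 7: leading byte 0xF3 = 11110011 → 4-byte char #3 = F3 B6 93 80.
Offset 11: leading byte 0xF3 = 11110011 → 4-byte char #4 = F3 9B B4 8C.
Offset 15: leading byte 0xF2 = 11110010 → 4-byte char #5 = F2 82 8C AB.
Leading byte 0xF2 = 11110010 matches 11110xxx → 4-byte sequence.
Byte 1: 0xF2 = 11110010, payload 010 (3 bits).
Byte 2: 0x82 = 10000010 (10xxxxxx ✓), payload 000010.
Byte 3: 0x8C = 10001100 (10xxxxxx ✓), payload 001100.
Byte 4: 0xAB = 10101011 (10xxxxxx ✓), payload 101011.
Concatenate: 010000010001100101011 = 0x8232B (21 bits → U+8232B).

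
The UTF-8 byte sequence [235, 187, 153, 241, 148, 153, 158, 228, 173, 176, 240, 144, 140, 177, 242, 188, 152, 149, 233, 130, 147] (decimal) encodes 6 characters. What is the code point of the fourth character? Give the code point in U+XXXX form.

U+10331

Offset 0: leading byte 0xEB = 11101011 → 3-byte char #1 = EB BB 99.
Offset 3: leading byte 0xF1 = 11110001 → 4-byte char #2 = F1 94 99 9E.
Offset 7: leading byte 0xE4 = 11100100 → 3-byte char #3 = E4 AD B0.
Offset 10: leading byte 0xF0 = 11110000 → 4-byte char #4 = F0 90 8C B1.
Leading byte 0xF0 = 11110000 matches 11110xxx → 4-byte sequence.
Byte 1: 0xF0 = 11110000, payload 000 (3 bits).
Byte 2: 0x90 = 10010000 (10xxxxxx ✓), payload 010000.
Byte 3: 0x8C = 10001100 (10xxxxxx ✓), payload 001100.
Byte 4: 0xB1 = 10110001 (10xxxxxx ✓), payload 110001.
Concatenate: 000010000001100110001 = 0x10331 (21 bits → U+10331).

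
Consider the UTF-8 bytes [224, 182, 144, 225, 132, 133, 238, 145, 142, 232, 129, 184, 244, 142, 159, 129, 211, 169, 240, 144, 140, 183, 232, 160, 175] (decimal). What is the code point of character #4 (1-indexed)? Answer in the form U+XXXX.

U+8078

Offset 0: leading byte 0xE0 = 11100000 → 3-byte char #1 = E0 B6 90.
Offset 3: leading byte 0xE1 = 11100001 → 3-byte char #2 = E1 84 85.
Offset 6: leading byte 0xEE = 11101110 → 3-byte char #3 = EE 91 8E.
Offset 9: leading byte 0xE8 = 11101000 → 3-byte char #4 = E8 81 B8.
Leading byte 0xE8 = 11101000 matches 1110xxxx → 3-byte sequence.
Byte 1: 0xE8 = 11101000, payload 1000 (4 bits).
Byte 2: 0x81 = 10000001 (10xxxxxx ✓), payload 000001.
Byte 3: 0xB8 = 10111000 (10xxxxxx ✓), payload 111000.
Concatenate: 1000000001111000 = 0x8078 (16 bits → U+8078).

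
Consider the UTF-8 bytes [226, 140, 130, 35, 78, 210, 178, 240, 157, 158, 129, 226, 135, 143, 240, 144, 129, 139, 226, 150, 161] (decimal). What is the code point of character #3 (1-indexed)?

U+004E

Offset 0: leading byte 0xE2 = 11100010 → 3-byte char #1 = E2 8C 82.
Offset 3: leading byte 0x23 = 00100011 → 1-byte char #2 = 23.
Offset 4: leading byte 0x4E = 01001110 → 1-byte char #3 = 4E.
Leading byte 0x4E = 01001110 matches 0xxxxxxx → 1-byte sequence.
Byte 1: 0x4E = 01001110, payload 1001110 (7 bits).
Concatenate: 1001110 = 0x4E (7 bits → U+004E).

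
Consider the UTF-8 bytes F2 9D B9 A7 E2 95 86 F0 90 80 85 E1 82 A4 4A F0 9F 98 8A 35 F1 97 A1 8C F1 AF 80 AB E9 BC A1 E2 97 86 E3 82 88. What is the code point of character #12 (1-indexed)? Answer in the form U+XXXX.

U+3088

Offset 0: leading byte 0xF2 = 11110010 → 4-byte char #1 = F2 9D B9 A7.
Offset 4: leading byte 0xE2 = 11100010 → 3-byte char #2 = E2 95 86.
Offset 7: leading byte 0xF0 = 11110000 → 4-byte char #3 = F0 90 80 85.
Offset 11: leading byte 0xE1 = 11100001 → 3-byte char #4 = E1 82 A4.
Offset 14: leading byte 0x4A = 01001010 → 1-byte char #5 = 4A.
Offset 15: leading byte 0xF0 = 11110000 → 4-byte char #6 = F0 9F 98 8A.
Offset 19: leading byte 0x35 = 00110101 → 1-byte char #7 = 35.
Offset 20: leading byte 0xF1 = 11110001 → 4-byte char #8 = F1 97 A1 8C.
Offset 24: leading byte 0xF1 = 11110001 → 4-byte char #9 = F1 AF 80 AB.
Offset 28: leading byte 0xE9 = 11101001 → 3-byte char #10 = E9 BC A1.
Offset 31: leading byte 0xE2 = 11100010 → 3-byte char #11 = E2 97 86.
Offset 34: leading byte 0xE3 = 11100011 → 3-byte char #12 = E3 82 88.
Leading byte 0xE3 = 11100011 matches 1110xxxx → 3-byte sequence.
Byte 1: 0xE3 = 11100011, payload 0011 (4 bits).
Byte 2: 0x82 = 10000010 (10xxxxxx ✓), payload 000010.
Byte 3: 0x88 = 10001000 (10xxxxxx ✓), payload 001000.
Concatenate: 0011000010001000 = 0x3088 (16 bits → U+3088).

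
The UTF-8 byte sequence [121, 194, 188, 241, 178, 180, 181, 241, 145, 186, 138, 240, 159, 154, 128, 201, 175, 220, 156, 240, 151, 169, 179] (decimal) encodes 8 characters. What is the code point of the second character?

Offset 0: leading byte 0x79 = 01111001 → 1-byte char #1 = 79.
Offset 1: leading byte 0xC2 = 11000010 → 2-byte char #2 = C2 BC.
Leading byte 0xC2 = 11000010 matches 110xxxxx → 2-byte sequence.
Byte 1: 0xC2 = 11000010, payload 00010 (5 bits).
Byte 2: 0xBC = 10111100 (10xxxxxx ✓), payload 111100.
Concatenate: 00010111100 = 0xBC (11 bits → U+00BC).

U+00BC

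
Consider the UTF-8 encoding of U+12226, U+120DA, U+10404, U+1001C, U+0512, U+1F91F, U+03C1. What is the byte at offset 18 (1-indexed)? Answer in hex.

0x92

1-indexed offset 18 is 0-indexed offset 17.
U+12226 → 4-byte form F0 92 88 A6 at offsets 0–3.
U+120DA → 4-byte form F0 92 83 9A at offsets 4–7.
U+10404 → 4-byte form F0 90 90 84 at offsets 8–11.
U+1001C → 4-byte form F0 90 80 9C at offsets 12–15.
U+0512 → 2-byte form D4 92 at offsets 16–17.
Offset 17 falls in char 5's range; it's byte 2 of D4 92 = 0x92.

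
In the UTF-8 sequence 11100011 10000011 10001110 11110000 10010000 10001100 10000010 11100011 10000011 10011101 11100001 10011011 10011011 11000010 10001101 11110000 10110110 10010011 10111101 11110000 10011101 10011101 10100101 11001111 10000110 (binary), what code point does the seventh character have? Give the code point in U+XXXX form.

Offset 0: leading byte 0xE3 = 11100011 → 3-byte char #1 = E3 83 8E.
Offset 3: leading byte 0xF0 = 11110000 → 4-byte char #2 = F0 90 8C 82.
Offset 7: leading byte 0xE3 = 11100011 → 3-byte char #3 = E3 83 9D.
Offset 10: leading byte 0xE1 = 11100001 → 3-byte char #4 = E1 9B 9B.
Offset 13: leading byte 0xC2 = 11000010 → 2-byte char #5 = C2 8D.
Offset 15: leading byte 0xF0 = 11110000 → 4-byte char #6 = F0 B6 93 BD.
Offset 19: leading byte 0xF0 = 11110000 → 4-byte char #7 = F0 9D 9D A5.
Leading byte 0xF0 = 11110000 matches 11110xxx → 4-byte sequence.
Byte 1: 0xF0 = 11110000, payload 000 (3 bits).
Byte 2: 0x9D = 10011101 (10xxxxxx ✓), payload 011101.
Byte 3: 0x9D = 10011101 (10xxxxxx ✓), payload 011101.
Byte 4: 0xA5 = 10100101 (10xxxxxx ✓), payload 100101.
Concatenate: 000011101011101100101 = 0x1D765 (21 bits → U+1D765).

U+1D765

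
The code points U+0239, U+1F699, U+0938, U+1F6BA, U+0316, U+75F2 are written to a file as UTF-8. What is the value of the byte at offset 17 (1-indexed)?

0x97

1-indexed offset 17 is 0-indexed offset 16.
U+0239 → 2-byte form C8 B9 at offsets 0–1.
U+1F699 → 4-byte form F0 9F 9A 99 at offsets 2–5.
U+0938 → 3-byte form E0 A4 B8 at offsets 6–8.
U+1F6BA → 4-byte form F0 9F 9A BA at offsets 9–12.
U+0316 → 2-byte form CC 96 at offsets 13–14.
U+75F2 → 3-byte form E7 97 B2 at offsets 15–17.
Offset 16 falls in char 6's range; it's byte 2 of E7 97 B2 = 0x97.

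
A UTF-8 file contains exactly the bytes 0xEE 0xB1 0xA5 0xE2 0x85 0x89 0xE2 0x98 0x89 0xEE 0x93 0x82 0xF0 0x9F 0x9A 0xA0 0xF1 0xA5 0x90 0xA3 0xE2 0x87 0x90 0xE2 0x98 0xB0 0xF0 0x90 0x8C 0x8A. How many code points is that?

Byte at offset 0: 0xEE = 11101110 → 3-byte char (#1). Advance 3.
Byte at offset 3: 0xE2 = 11100010 → 3-byte char (#2). Advance 3.
Byte at offset 6: 0xE2 = 11100010 → 3-byte char (#3). Advance 3.
Byte at offset 9: 0xEE = 11101110 → 3-byte char (#4). Advance 3.
Byte at offset 12: 0xF0 = 11110000 → 4-byte char (#5). Advance 4.
Byte at offset 16: 0xF1 = 11110001 → 4-byte char (#6). Advance 4.
Byte at offset 20: 0xE2 = 11100010 → 3-byte char (#7). Advance 3.
Byte at offset 23: 0xE2 = 11100010 → 3-byte char (#8). Advance 3.
Byte at offset 26: 0xF0 = 11110000 → 4-byte char (#9). Advance 4.
Reached end at offset 30 after 9 code points.

9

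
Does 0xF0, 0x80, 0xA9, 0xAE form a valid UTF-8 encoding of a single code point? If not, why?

Leading byte 0xF0 = 11110000 → 4-byte form.
Continuation bytes all match 10xxxxxx. Payload decodes to 0xA6E.
But 0xA6E < 0x10000, the minimum for a 4-byte sequence — this is an overlong encoding.

invalid (overlong encoding)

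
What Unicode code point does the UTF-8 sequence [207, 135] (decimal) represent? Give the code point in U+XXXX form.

U+03C7

Leading byte 0xCF = 11001111 matches 110xxxxx → 2-byte sequence.
Byte 1: 0xCF = 11001111, payload 01111 (5 bits).
Byte 2: 0x87 = 10000111 (10xxxxxx ✓), payload 000111.
Concatenate: 01111000111 = 0x3C7 (11 bits → U+03C7).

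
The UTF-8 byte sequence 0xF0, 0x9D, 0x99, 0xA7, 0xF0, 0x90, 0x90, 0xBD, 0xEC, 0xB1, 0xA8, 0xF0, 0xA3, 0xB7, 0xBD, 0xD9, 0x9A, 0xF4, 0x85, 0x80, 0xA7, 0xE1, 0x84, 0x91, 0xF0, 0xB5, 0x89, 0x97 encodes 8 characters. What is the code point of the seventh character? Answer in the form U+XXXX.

Offset 0: leading byte 0xF0 = 11110000 → 4-byte char #1 = F0 9D 99 A7.
Offset 4: leading byte 0xF0 = 11110000 → 4-byte char #2 = F0 90 90 BD.
Offset 8: leading byte 0xEC = 11101100 → 3-byte char #3 = EC B1 A8.
Offset 11: leading byte 0xF0 = 11110000 → 4-byte char #4 = F0 A3 B7 BD.
Offset 15: leading byte 0xD9 = 11011001 → 2-byte char #5 = D9 9A.
Offset 17: leading byte 0xF4 = 11110100 → 4-byte char #6 = F4 85 80 A7.
Offset 21: leading byte 0xE1 = 11100001 → 3-byte char #7 = E1 84 91.
Leading byte 0xE1 = 11100001 matches 1110xxxx → 3-byte sequence.
Byte 1: 0xE1 = 11100001, payload 0001 (4 bits).
Byte 2: 0x84 = 10000100 (10xxxxxx ✓), payload 000100.
Byte 3: 0x91 = 10010001 (10xxxxxx ✓), payload 010001.
Concatenate: 0001000100010001 = 0x1111 (16 bits → U+1111).

U+1111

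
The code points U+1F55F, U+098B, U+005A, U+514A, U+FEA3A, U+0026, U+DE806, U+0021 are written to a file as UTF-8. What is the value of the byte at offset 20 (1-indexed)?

0x86

1-indexed offset 20 is 0-indexed offset 19.
U+1F55F → 4-byte form F0 9F 95 9F at offsets 0–3.
U+098B → 3-byte form E0 A6 8B at offsets 4–6.
U+005A → 1-byte form 5A at offsets 7–7.
U+514A → 3-byte form E5 85 8A at offsets 8–10.
U+FEA3A → 4-byte form F3 BE A8 BA at offsets 11–14.
U+0026 → 1-byte form 26 at offsets 15–15.
U+DE806 → 4-byte form F3 9E A0 86 at offsets 16–19.
Offset 19 falls in char 7's range; it's byte 4 of F3 9E A0 86 = 0x86.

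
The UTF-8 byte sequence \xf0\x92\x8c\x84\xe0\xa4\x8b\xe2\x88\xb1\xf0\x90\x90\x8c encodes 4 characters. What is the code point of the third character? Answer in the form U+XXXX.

U+2231

Offset 0: leading byte 0xF0 = 11110000 → 4-byte char #1 = F0 92 8C 84.
Offset 4: leading byte 0xE0 = 11100000 → 3-byte char #2 = E0 A4 8B.
Offset 7: leading byte 0xE2 = 11100010 → 3-byte char #3 = E2 88 B1.
Leading byte 0xE2 = 11100010 matches 1110xxxx → 3-byte sequence.
Byte 1: 0xE2 = 11100010, payload 0010 (4 bits).
Byte 2: 0x88 = 10001000 (10xxxxxx ✓), payload 001000.
Byte 3: 0xB1 = 10110001 (10xxxxxx ✓), payload 110001.
Concatenate: 0010001000110001 = 0x2231 (16 bits → U+2231).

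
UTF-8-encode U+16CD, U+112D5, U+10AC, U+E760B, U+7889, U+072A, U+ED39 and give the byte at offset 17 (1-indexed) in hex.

1-indexed offset 17 is 0-indexed offset 16.
U+16CD → 3-byte form E1 9B 8D at offsets 0–2.
U+112D5 → 4-byte form F0 91 8B 95 at offsets 3–6.
U+10AC → 3-byte form E1 82 AC at offsets 7–9.
U+E760B → 4-byte form F3 A7 98 8B at offsets 10–13.
U+7889 → 3-byte form E7 A2 89 at offsets 14–16.
Offset 16 falls in char 5's range; it's byte 3 of E7 A2 89 = 0x89.

0x89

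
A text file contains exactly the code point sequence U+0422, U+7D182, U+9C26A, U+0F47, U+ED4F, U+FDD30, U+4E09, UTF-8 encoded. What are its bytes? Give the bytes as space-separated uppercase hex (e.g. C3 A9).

U+0422: 2-byte form → D0 A2.
U+7D182: 4-byte form → F1 BD 86 82.
U+9C26A: 4-byte form → F2 9C 89 AA.
U+0F47: 3-byte form → E0 BD 87.
U+ED4F: 3-byte form → EE B5 8F.
U+FDD30: 4-byte form → F3 BD B4 B0.
U+4E09: 3-byte form → E4 B8 89.
Concatenated (23 bytes): D0 A2 F1 BD 86 82 F2 9C 89 AA E0 BD 87 EE B5 8F F3 BD B4 B0 E4 B8 89.

D0 A2 F1 BD 86 82 F2 9C 89 AA E0 BD 87 EE B5 8F F3 BD B4 B0 E4 B8 89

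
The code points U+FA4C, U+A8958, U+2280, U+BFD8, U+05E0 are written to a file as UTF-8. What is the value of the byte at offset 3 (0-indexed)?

0xF2

U+FA4C → 3-byte form EF A9 8C at offsets 0–2.
U+A8958 → 4-byte form F2 A8 A5 98 at offsets 3–6.
Offset 3 falls in char 2's range; it's byte 1 of F2 A8 A5 98 = 0xF2.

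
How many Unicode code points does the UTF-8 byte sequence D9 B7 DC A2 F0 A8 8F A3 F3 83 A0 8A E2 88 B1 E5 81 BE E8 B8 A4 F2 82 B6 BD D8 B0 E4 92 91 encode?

10

Byte at offset 0: 0xD9 = 11011001 → 2-byte char (#1). Advance 2.
Byte at offset 2: 0xDC = 11011100 → 2-byte char (#2). Advance 2.
Byte at offset 4: 0xF0 = 11110000 → 4-byte char (#3). Advance 4.
Byte at offset 8: 0xF3 = 11110011 → 4-byte char (#4). Advance 4.
Byte at offset 12: 0xE2 = 11100010 → 3-byte char (#5). Advance 3.
Byte at offset 15: 0xE5 = 11100101 → 3-byte char (#6). Advance 3.
Byte at offset 18: 0xE8 = 11101000 → 3-byte char (#7). Advance 3.
Byte at offset 21: 0xF2 = 11110010 → 4-byte char (#8). Advance 4.
Byte at offset 25: 0xD8 = 11011000 → 2-byte char (#9). Advance 2.
Byte at offset 27: 0xE4 = 11100100 → 3-byte char (#10). Advance 3.
Reached end at offset 30 after 10 code points.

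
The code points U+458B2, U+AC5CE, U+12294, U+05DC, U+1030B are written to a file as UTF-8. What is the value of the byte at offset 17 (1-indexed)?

0x8C

1-indexed offset 17 is 0-indexed offset 16.
U+458B2 → 4-byte form F1 85 A2 B2 at offsets 0–3.
U+AC5CE → 4-byte form F2 AC 97 8E at offsets 4–7.
U+12294 → 4-byte form F0 92 8A 94 at offsets 8–11.
U+05DC → 2-byte form D7 9C at offsets 12–13.
U+1030B → 4-byte form F0 90 8C 8B at offsets 14–17.
Offset 16 falls in char 5's range; it's byte 3 of F0 90 8C 8B = 0x8C.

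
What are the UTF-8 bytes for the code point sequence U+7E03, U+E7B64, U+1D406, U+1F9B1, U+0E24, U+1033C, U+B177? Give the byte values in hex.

E7 B8 83 F3 A7 AD A4 F0 9D 90 86 F0 9F A6 B1 E0 B8 A4 F0 90 8C BC EB 85 B7

U+7E03: 3-byte form → E7 B8 83.
U+E7B64: 4-byte form → F3 A7 AD A4.
U+1D406: 4-byte form → F0 9D 90 86.
U+1F9B1: 4-byte form → F0 9F A6 B1.
U+0E24: 3-byte form → E0 B8 A4.
U+1033C: 4-byte form → F0 90 8C BC.
U+B177: 3-byte form → EB 85 B7.
Concatenated (25 bytes): E7 B8 83 F3 A7 AD A4 F0 9D 90 86 F0 9F A6 B1 E0 B8 A4 F0 90 8C BC EB 85 B7.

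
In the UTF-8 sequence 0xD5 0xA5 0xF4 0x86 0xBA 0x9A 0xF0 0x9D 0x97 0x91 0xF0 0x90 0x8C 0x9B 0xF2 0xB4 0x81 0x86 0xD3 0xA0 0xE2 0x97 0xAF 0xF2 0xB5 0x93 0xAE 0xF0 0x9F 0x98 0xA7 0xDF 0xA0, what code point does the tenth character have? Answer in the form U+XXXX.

U+07E0

Offset 0: leading byte 0xD5 = 11010101 → 2-byte char #1 = D5 A5.
Offset 2: leading byte 0xF4 = 11110100 → 4-byte char #2 = F4 86 BA 9A.
Offset 6: leading byte 0xF0 = 11110000 → 4-byte char #3 = F0 9D 97 91.
Offset 10: leading byte 0xF0 = 11110000 → 4-byte char #4 = F0 90 8C 9B.
Offset 14: leading byte 0xF2 = 11110010 → 4-byte char #5 = F2 B4 81 86.
Offset 18: leading byte 0xD3 = 11010011 → 2-byte char #6 = D3 A0.
Offset 20: leading byte 0xE2 = 11100010 → 3-byte char #7 = E2 97 AF.
Offset 23: leading byte 0xF2 = 11110010 → 4-byte char #8 = F2 B5 93 AE.
Offset 27: leading byte 0xF0 = 11110000 → 4-byte char #9 = F0 9F 98 A7.
Offset 31: leading byte 0xDF = 11011111 → 2-byte char #10 = DF A0.
Leading byte 0xDF = 11011111 matches 110xxxxx → 2-byte sequence.
Byte 1: 0xDF = 11011111, payload 11111 (5 bits).
Byte 2: 0xA0 = 10100000 (10xxxxxx ✓), payload 100000.
Concatenate: 11111100000 = 0x7E0 (11 bits → U+07E0).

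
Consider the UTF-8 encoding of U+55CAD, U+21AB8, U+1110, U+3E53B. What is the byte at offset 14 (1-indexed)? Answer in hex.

1-indexed offset 14 is 0-indexed offset 13.
U+55CAD → 4-byte form F1 95 B2 AD at offsets 0–3.
U+21AB8 → 4-byte form F0 A1 AA B8 at offsets 4–7.
U+1110 → 3-byte form E1 84 90 at offsets 8–10.
U+3E53B → 4-byte form F0 BE 94 BB at offsets 11–14.
Offset 13 falls in char 4's range; it's byte 3 of F0 BE 94 BB = 0x94.

0x94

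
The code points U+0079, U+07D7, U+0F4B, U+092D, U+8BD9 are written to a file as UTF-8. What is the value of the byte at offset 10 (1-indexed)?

0xE8

1-indexed offset 10 is 0-indexed offset 9.
U+0079 → 1-byte form 79 at offsets 0–0.
U+07D7 → 2-byte form DF 97 at offsets 1–2.
U+0F4B → 3-byte form E0 BD 8B at offsets 3–5.
U+092D → 3-byte form E0 A4 AD at offsets 6–8.
U+8BD9 → 3-byte form E8 AF 99 at offsets 9–11.
Offset 9 falls in char 5's range; it's byte 1 of E8 AF 99 = 0xE8.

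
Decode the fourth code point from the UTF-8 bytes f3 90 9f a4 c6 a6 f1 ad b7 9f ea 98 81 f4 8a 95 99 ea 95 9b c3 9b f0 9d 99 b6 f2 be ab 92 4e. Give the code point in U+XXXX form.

Offset 0: leading byte 0xF3 = 11110011 → 4-byte char #1 = F3 90 9F A4.
Offset 4: leading byte 0xC6 = 11000110 → 2-byte char #2 = C6 A6.
Offset 6: leading byte 0xF1 = 11110001 → 4-byte char #3 = F1 AD B7 9F.
Offset 10: leading byte 0xEA = 11101010 → 3-byte char #4 = EA 98 81.
Leading byte 0xEA = 11101010 matches 1110xxxx → 3-byte sequence.
Byte 1: 0xEA = 11101010, payload 1010 (4 bits).
Byte 2: 0x98 = 10011000 (10xxxxxx ✓), payload 011000.
Byte 3: 0x81 = 10000001 (10xxxxxx ✓), payload 000001.
Concatenate: 1010011000000001 = 0xA601 (16 bits → U+A601).

U+A601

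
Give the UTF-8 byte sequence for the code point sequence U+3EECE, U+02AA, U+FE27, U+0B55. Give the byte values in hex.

F0 BE BB 8E CA AA EF B8 A7 E0 AD 95

U+3EECE: 4-byte form → F0 BE BB 8E.
U+02AA: 2-byte form → CA AA.
U+FE27: 3-byte form → EF B8 A7.
U+0B55: 3-byte form → E0 AD 95.
Concatenated (12 bytes): F0 BE BB 8E CA AA EF B8 A7 E0 AD 95.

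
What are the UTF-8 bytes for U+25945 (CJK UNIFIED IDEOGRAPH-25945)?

U+25945 = 0x25945 = 153925 decimal. In range U+10000–U+10FFFF → 4-byte form: 11110xxx 10xxxxxx 10xxxxxx 10xxxxxx.
Binary (21 bits): 000100101100101000101.
Split 3+6+6+6: 000 | 100101 | 100101 | 000101.
Byte 1: 11110000 = 0xF0.
Byte 2: 10100101 = 0xA5.
Byte 3: 10100101 = 0xA5.
Byte 4: 10000101 = 0x85.

F0 A5 A5 85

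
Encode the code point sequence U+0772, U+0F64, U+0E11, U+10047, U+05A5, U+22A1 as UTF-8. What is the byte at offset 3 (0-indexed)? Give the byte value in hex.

U+0772 → 2-byte form DD B2 at offsets 0–1.
U+0F64 → 3-byte form E0 BD A4 at offsets 2–4.
Offset 3 falls in char 2's range; it's byte 2 of E0 BD A4 = 0xBD.

0xBD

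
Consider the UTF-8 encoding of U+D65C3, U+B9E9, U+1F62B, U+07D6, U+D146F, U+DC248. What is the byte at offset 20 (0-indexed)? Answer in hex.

U+D65C3 → 4-byte form F3 96 97 83 at offsets 0–3.
U+B9E9 → 3-byte form EB A7 A9 at offsets 4–6.
U+1F62B → 4-byte form F0 9F 98 AB at offsets 7–10.
U+07D6 → 2-byte form DF 96 at offsets 11–12.
U+D146F → 4-byte form F3 91 91 AF at offsets 13–16.
U+DC248 → 4-byte form F3 9C 89 88 at offsets 17–20.
Offset 20 falls in char 6's range; it's byte 4 of F3 9C 89 88 = 0x88.

0x88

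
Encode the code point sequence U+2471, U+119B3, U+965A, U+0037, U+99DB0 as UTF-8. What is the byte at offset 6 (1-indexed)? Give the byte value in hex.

1-indexed offset 6 is 0-indexed offset 5.
U+2471 → 3-byte form E2 91 B1 at offsets 0–2.
U+119B3 → 4-byte form F0 91 A6 B3 at offsets 3–6.
Offset 5 falls in char 2's range; it's byte 3 of F0 91 A6 B3 = 0xA6.

0xA6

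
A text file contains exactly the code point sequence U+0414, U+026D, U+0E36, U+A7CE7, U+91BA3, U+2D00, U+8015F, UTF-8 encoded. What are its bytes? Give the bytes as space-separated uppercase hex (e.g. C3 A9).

D0 94 C9 AD E0 B8 B6 F2 A7 B3 A7 F2 91 AE A3 E2 B4 80 F2 80 85 9F

U+0414: 2-byte form → D0 94.
U+026D: 2-byte form → C9 AD.
U+0E36: 3-byte form → E0 B8 B6.
U+A7CE7: 4-byte form → F2 A7 B3 A7.
U+91BA3: 4-byte form → F2 91 AE A3.
U+2D00: 3-byte form → E2 B4 80.
U+8015F: 4-byte form → F2 80 85 9F.
Concatenated (22 bytes): D0 94 C9 AD E0 B8 B6 F2 A7 B3 A7 F2 91 AE A3 E2 B4 80 F2 80 85 9F.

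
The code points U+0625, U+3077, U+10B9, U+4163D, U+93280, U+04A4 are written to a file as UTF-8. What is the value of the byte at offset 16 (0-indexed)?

U+0625 → 2-byte form D8 A5 at offsets 0–1.
U+3077 → 3-byte form E3 81 B7 at offsets 2–4.
U+10B9 → 3-byte form E1 82 B9 at offsets 5–7.
U+4163D → 4-byte form F1 81 98 BD at offsets 8–11.
U+93280 → 4-byte form F2 93 8A 80 at offsets 12–15.
U+04A4 → 2-byte form D2 A4 at offsets 16–17.
Offset 16 falls in char 6's range; it's byte 1 of D2 A4 = 0xD2.

0xD2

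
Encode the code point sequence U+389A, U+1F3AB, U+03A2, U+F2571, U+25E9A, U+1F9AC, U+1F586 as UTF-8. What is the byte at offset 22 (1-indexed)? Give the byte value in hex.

1-indexed offset 22 is 0-indexed offset 21.
U+389A → 3-byte form E3 A2 9A at offsets 0–2.
U+1F3AB → 4-byte form F0 9F 8E AB at offsets 3–6.
U+03A2 → 2-byte form CE A2 at offsets 7–8.
U+F2571 → 4-byte form F3 B2 95 B1 at offsets 9–12.
U+25E9A → 4-byte form F0 A5 BA 9A at offsets 13–16.
U+1F9AC → 4-byte form F0 9F A6 AC at offsets 17–20.
U+1F586 → 4-byte form F0 9F 96 86 at offsets 21–24.
Offset 21 falls in char 7's range; it's byte 1 of F0 9F 96 86 = 0xF0.

0xF0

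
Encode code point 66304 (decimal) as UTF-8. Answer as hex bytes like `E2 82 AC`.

U+10300 = 0x10300 = 66304 decimal. In range U+10000–U+10FFFF → 4-byte form: 11110xxx 10xxxxxx 10xxxxxx 10xxxxxx.
Binary (21 bits): 000010000001100000000.
Split 3+6+6+6: 000 | 010000 | 001100 | 000000.
Byte 1: 11110000 = 0xF0.
Byte 2: 10010000 = 0x90.
Byte 3: 10001100 = 0x8C.
Byte 4: 10000000 = 0x80.

F0 90 8C 80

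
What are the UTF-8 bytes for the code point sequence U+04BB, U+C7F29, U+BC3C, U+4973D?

D2 BB F3 87 BC A9 EB B0 BC F1 89 9C BD

U+04BB: 2-byte form → D2 BB.
U+C7F29: 4-byte form → F3 87 BC A9.
U+BC3C: 3-byte form → EB B0 BC.
U+4973D: 4-byte form → F1 89 9C BD.
Concatenated (13 bytes): D2 BB F3 87 BC A9 EB B0 BC F1 89 9C BD.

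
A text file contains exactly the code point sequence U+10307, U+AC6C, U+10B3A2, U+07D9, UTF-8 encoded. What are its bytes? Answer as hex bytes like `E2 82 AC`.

F0 90 8C 87 EA B1 AC F4 8B 8E A2 DF 99

U+10307: 4-byte form → F0 90 8C 87.
U+AC6C: 3-byte form → EA B1 AC.
U+10B3A2: 4-byte form → F4 8B 8E A2.
U+07D9: 2-byte form → DF 99.
Concatenated (13 bytes): F0 90 8C 87 EA B1 AC F4 8B 8E A2 DF 99.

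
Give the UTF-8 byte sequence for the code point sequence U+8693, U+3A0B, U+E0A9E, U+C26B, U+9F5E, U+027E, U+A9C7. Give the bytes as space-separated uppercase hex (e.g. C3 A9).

E8 9A 93 E3 A8 8B F3 A0 AA 9E EC 89 AB E9 BD 9E C9 BE EA A7 87

U+8693: 3-byte form → E8 9A 93.
U+3A0B: 3-byte form → E3 A8 8B.
U+E0A9E: 4-byte form → F3 A0 AA 9E.
U+C26B: 3-byte form → EC 89 AB.
U+9F5E: 3-byte form → E9 BD 9E.
U+027E: 2-byte form → C9 BE.
U+A9C7: 3-byte form → EA A7 87.
Concatenated (21 bytes): E8 9A 93 E3 A8 8B F3 A0 AA 9E EC 89 AB E9 BD 9E C9 BE EA A7 87.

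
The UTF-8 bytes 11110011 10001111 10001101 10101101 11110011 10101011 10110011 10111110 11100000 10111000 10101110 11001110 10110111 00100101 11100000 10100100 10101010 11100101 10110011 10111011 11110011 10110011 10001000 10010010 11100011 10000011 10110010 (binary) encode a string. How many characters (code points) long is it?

9

Byte at offset 0: 0xF3 = 11110011 → 4-byte char (#1). Advance 4.
Byte at offset 4: 0xF3 = 11110011 → 4-byte char (#2). Advance 4.
Byte at offset 8: 0xE0 = 11100000 → 3-byte char (#3). Advance 3.
Byte at offset 11: 0xCE = 11001110 → 2-byte char (#4). Advance 2.
Byte at offset 13: 0x25 = 00100101 → 1-byte char (#5). Advance 1.
Byte at offset 14: 0xE0 = 11100000 → 3-byte char (#6). Advance 3.
Byte at offset 17: 0xE5 = 11100101 → 3-byte char (#7). Advance 3.
Byte at offset 20: 0xF3 = 11110011 → 4-byte char (#8). Advance 4.
Byte at offset 24: 0xE3 = 11100011 → 3-byte char (#9). Advance 3.
Reached end at offset 27 after 9 code points.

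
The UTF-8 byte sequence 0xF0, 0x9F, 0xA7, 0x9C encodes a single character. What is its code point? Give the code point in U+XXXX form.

U+1F9DC

Leading byte 0xF0 = 11110000 matches 11110xxx → 4-byte sequence.
Byte 1: 0xF0 = 11110000, payload 000 (3 bits).
Byte 2: 0x9F = 10011111 (10xxxxxx ✓), payload 011111.
Byte 3: 0xA7 = 10100111 (10xxxxxx ✓), payload 100111.
Byte 4: 0x9C = 10011100 (10xxxxxx ✓), payload 011100.
Concatenate: 000011111100111011100 = 0x1F9DC (21 bits → U+1F9DC).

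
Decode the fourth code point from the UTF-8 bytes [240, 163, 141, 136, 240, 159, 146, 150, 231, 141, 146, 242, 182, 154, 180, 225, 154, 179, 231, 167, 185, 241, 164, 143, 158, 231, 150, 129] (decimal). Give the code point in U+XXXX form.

U+B66B4

Offset 0: leading byte 0xF0 = 11110000 → 4-byte char #1 = F0 A3 8D 88.
Offset 4: leading byte 0xF0 = 11110000 → 4-byte char #2 = F0 9F 92 96.
Offset 8: leading byte 0xE7 = 11100111 → 3-byte char #3 = E7 8D 92.
Offset 11: leading byte 0xF2 = 11110010 → 4-byte char #4 = F2 B6 9A B4.
Leading byte 0xF2 = 11110010 matches 11110xxx → 4-byte sequence.
Byte 1: 0xF2 = 11110010, payload 010 (3 bits).
Byte 2: 0xB6 = 10110110 (10xxxxxx ✓), payload 110110.
Byte 3: 0x9A = 10011010 (10xxxxxx ✓), payload 011010.
Byte 4: 0xB4 = 10110100 (10xxxxxx ✓), payload 110100.
Concatenate: 010110110011010110100 = 0xB66B4 (21 bits → U+B66B4).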